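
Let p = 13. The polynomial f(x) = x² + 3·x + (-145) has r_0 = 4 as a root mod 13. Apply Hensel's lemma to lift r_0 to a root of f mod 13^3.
r_2 = 1551 (mod 2197)

Hensel: r_{i+1} = r_i − f(r_i)·(f′(r_i))^{-1} mod 13^{i+2}, f′(x) = 2x + 3. Iterate:
  r_0 = 4 (mod 13)
  r_1 = 30 (mod 169)
  r_2 = 1551 (mod 2197)
Final: r = 1551 satisfies f(r) ≡ 0 mod 13^3.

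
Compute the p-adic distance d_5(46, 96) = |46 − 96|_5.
d_5(46, 96) = 1/25

Step 1 — x − y = 46 − 96 = -50. Step 2 — v_5(-50) = 2 (factor: -50 = −(5^2 · 2); the sign does not affect v_p). Step 3 — |x − y|_5 = 5^{-2} = 1/25.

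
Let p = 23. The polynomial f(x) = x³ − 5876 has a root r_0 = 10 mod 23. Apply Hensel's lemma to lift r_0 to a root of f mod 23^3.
r_2 = 11763 (mod 12167)

Hensel: r_{i+1} = r_i − f(r_i)/f′(r_i) mod 23^{i+2}, where f′(x) = 3x². Iterate:
  r_0 = 10 (mod 23)
  r_1 = 125 (mod 529)
  r_2 = 11763 (mod 12167)
Final: r = 11763 with f(r) ≡ 0 mod 23^3.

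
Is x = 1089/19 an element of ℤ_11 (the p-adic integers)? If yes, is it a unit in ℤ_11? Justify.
x ∈ ℤ_11 but not a unit; v_11(x) = 2 > 0

ℤ_11 = {x ∈ ℚ_11 : v_11(x) ≥ 0} and ℤ_11^× = {x ∈ ℤ_11 : v_11(x) = 0}. Here v_11(1089/19) = v_11(num) − v_11(den) = 2; compare against these criteria.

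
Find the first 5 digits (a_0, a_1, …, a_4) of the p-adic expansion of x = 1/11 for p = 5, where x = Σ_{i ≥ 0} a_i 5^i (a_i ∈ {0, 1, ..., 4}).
(a_0, …, a_4) = (1, 3, 3, 2, 4)

v_5(1/11) = 0 (numerator and denominator both coprime to 5), so x ∈ ℤ_5^×. Compute digits iteratively via a_i = x_i mod 5, x_{i+1} = (x_i − a_i)/5, with x_0 = x:
  x_0 = 1/11;  a_0 = 1;  x_1 = (x_0 − 1)/5 = -2/11
  x_1 = -2/11;  a_1 = 3;  x_2 = (x_1 − 3)/5 = -7/11
  x_2 = -7/11;  a_2 = 3;  x_3 = (x_2 − 3)/5 = -8/11
  x_3 = -8/11;  a_3 = 2;  x_4 = (x_3 − 2)/5 = -6/11
  x_4 = -6/11;  a_4 = 4;  x_5 = (x_4 − 4)/5 = -10/11
Digits: (1, 3, 3, 2, 4).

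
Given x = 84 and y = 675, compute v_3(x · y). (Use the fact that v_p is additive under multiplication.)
v_3(56700) = 4

v_p(x) = 1 (factor: 84 = 3^1 · 28); v_p(y) = 3 (factor: 675 = 3^3 · 25). Additivity: v_p(xy) = v_p(x) + v_p(y) = 1 + 3 = 4. (Direct check: xy = 56700 = 3^4 · (700).)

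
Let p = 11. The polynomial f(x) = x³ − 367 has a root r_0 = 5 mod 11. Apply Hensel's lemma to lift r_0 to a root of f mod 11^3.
r_2 = 1215 (mod 1331)

Hensel: r_{i+1} = r_i − f(r_i)/f′(r_i) mod 11^{i+2}, where f′(x) = 3x². Iterate:
  r_0 = 5 (mod 11)
  r_1 = 5 (mod 121)
  r_2 = 1215 (mod 1331)
Final: r = 1215 with f(r) ≡ 0 mod 11^3.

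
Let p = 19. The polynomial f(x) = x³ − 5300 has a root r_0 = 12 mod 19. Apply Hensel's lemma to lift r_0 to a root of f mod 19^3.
r_2 = 1969 (mod 6859)

Hensel: r_{i+1} = r_i − f(r_i)/f′(r_i) mod 19^{i+2}, where f′(x) = 3x². Iterate:
  r_0 = 12 (mod 19)
  r_1 = 164 (mod 361)
  r_2 = 1969 (mod 6859)
Final: r = 1969 with f(r) ≡ 0 mod 19^3.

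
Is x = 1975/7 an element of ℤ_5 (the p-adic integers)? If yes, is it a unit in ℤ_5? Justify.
x ∈ ℤ_5 but not a unit; v_5(x) = 2 > 0

ℤ_5 = {x ∈ ℚ_5 : v_5(x) ≥ 0} and ℤ_5^× = {x ∈ ℤ_5 : v_5(x) = 0}. Here v_5(1975/7) = v_5(num) − v_5(den) = 2; compare against these criteria.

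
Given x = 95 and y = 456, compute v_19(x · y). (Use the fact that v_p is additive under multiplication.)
v_19(43320) = 2

v_p(x) = 1 (factor: 95 = 19^1 · 5); v_p(y) = 1 (factor: 456 = 19^1 · 24). Additivity: v_p(xy) = v_p(x) + v_p(y) = 1 + 1 = 2. (Direct check: xy = 43320 = 19^2 · (120).)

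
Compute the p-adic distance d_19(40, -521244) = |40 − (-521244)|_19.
d_19(40, -521244) = 1/130321

Step 1 — x − y = 40 − (-521244) = 521284. Step 2 — v_19(521284) = 4 (factor: 521284 = (19^4 · 4); the sign does not affect v_p). Step 3 — |x − y|_19 = 19^{-4} = 1/130321.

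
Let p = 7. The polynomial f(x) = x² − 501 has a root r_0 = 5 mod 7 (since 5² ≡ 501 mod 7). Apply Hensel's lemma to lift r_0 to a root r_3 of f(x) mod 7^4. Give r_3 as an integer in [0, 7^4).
r_3 = 1552 (mod 2401)

Hensel's recurrence: r_{i+1} = r_i − f(r_i)·(f′(r_i))^{-1} mod 7^{i+2}, with f′(x) = 2x. Iterate:
  r_0 = 5 (mod 7)
  r_1 = 33 (mod 49)
  r_2 = 180 (mod 343)
  r_3 = 1552 (mod 2401)
Final: r_3 = 1552, and one checks f(r_3) ≡ 0 mod 7^4.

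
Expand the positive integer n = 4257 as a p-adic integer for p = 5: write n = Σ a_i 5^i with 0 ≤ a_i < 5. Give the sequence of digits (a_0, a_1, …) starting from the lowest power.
(a_0, a_1, …) = (2, 1, 0, 4, 1, 1)

Repeated division by 5 gives the digits low-to-high: 4257 = 2 + 1·5^1 + 4·5^3 + 1·5^4 + 1·5^5. Digit sequence: (2, 1, 0, 4, 1, 1).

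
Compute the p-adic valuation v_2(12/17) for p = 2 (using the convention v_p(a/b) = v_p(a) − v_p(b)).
v_2(12/17) = 2

Factor powers of 2 from the numerator and denominator of the reduced fraction: 12 = 2^2 · 3 and 17 = 2^0 · 17. Apply v_p(a/b) = v_p(a) − v_p(b): v_2(12/17) = 2 − 0 = 2.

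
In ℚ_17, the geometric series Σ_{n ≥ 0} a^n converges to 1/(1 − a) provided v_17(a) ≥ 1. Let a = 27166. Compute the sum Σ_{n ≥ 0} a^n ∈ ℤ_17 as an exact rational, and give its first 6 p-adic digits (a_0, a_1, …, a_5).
Σ a^n = 1/(1 − a) = -1/27165;  first 6 digits = (1, 0, 9, 5, 13, 9)

v_17(a) = 2 ≥ 1, so the series converges in ℤ_17 to 1/(1 − a) = 1/(1 − 27166) = -1/27165. Expand this rational in ℤ_17: compute digits iteratively via d_i = x_i mod 17, x_{i+1} = (x_i − d_i)/17. The first 6 digits are (1, 0, 9, 5, 13, 9).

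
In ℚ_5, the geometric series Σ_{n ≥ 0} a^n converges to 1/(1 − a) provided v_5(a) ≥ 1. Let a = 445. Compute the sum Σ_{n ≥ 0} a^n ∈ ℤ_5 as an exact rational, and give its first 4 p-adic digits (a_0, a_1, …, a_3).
Σ a^n = 1/(1 − a) = -1/444;  first 4 digits = (1, 4, 3, 1)

v_5(a) = 1 ≥ 1, so the series converges in ℤ_5 to 1/(1 − a) = 1/(1 − 445) = -1/444. Expand this rational in ℤ_5: compute digits iteratively via d_i = x_i mod 5, x_{i+1} = (x_i − d_i)/5. The first 4 digits are (1, 4, 3, 1).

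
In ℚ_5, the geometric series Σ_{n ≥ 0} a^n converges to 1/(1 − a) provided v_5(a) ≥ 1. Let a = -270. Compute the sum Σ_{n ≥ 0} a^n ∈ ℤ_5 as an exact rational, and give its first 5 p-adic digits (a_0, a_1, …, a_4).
Σ a^n = 1/(1 − a) = 1/271;  first 5 digits = (1, 1, 0, 2, 4)

v_5(a) = 1 ≥ 1, so the series converges in ℤ_5 to 1/(1 − a) = 1/(1 − (-270)) = 1/271. Expand this rational in ℤ_5: compute digits iteratively via d_i = x_i mod 5, x_{i+1} = (x_i − d_i)/5. The first 5 digits are (1, 1, 0, 2, 4).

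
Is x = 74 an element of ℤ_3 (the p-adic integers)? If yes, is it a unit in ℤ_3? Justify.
x ∈ ℤ_3^× (unit); v_3(x) = 0

ℤ_3 = {x ∈ ℚ_3 : v_3(x) ≥ 0} and ℤ_3^× = {x ∈ ℤ_3 : v_3(x) = 0}. Here v_3(74) = v_3(num) − v_3(den) = 0; compare against these criteria.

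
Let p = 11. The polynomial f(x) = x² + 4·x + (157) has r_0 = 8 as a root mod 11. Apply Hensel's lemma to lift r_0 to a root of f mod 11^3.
r_2 = 1042 (mod 1331)

Hensel: r_{i+1} = r_i − f(r_i)·(f′(r_i))^{-1} mod 11^{i+2}, f′(x) = 2x + 4. Iterate:
  r_0 = 8 (mod 11)
  r_1 = 74 (mod 121)
  r_2 = 1042 (mod 1331)
Final: r = 1042 satisfies f(r) ≡ 0 mod 11^3.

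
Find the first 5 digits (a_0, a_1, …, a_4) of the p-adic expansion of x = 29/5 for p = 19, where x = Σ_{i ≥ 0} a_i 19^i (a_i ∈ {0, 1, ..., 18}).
(a_0, …, a_4) = (2, 4, 15, 3, 15)

v_19(29/5) = 0 (numerator and denominator both coprime to 19), so x ∈ ℤ_19^×. Compute digits iteratively via a_i = x_i mod 19, x_{i+1} = (x_i − a_i)/19, with x_0 = x:
  x_0 = 29/5;  a_0 = 2;  x_1 = (x_0 − 2)/19 = 1/5
  x_1 = 1/5;  a_1 = 4;  x_2 = (x_1 − 4)/19 = -1/5
  x_2 = -1/5;  a_2 = 15;  x_3 = (x_2 − 15)/19 = -4/5
  x_3 = -4/5;  a_3 = 3;  x_4 = (x_3 − 3)/19 = -1/5
  x_4 = -1/5;  a_4 = 15;  x_5 = (x_4 − 15)/19 = -4/5
Digits: (2, 4, 15, 3, 15).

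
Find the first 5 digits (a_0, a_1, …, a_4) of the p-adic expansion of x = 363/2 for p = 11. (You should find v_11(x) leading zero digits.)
(a_0, …, a_4) = (0, 0, 7, 5, 5)

v_11(363/2) = 2, so a_0 = ... = a_1 = 0. Factor out: x = 11^2 · u with u = 3/2 a unit in ℤ_11. Expand u iteratively via a_{v+i} = u_i mod 11, u_{i+1} = (u_i − a_{v+i})/11:
  u_0 = 3/2;  a_2 = 7;  u_1 = (u_0 − 7)/11 = -1/2
  u_1 = -1/2;  a_3 = 5;  u_2 = (u_1 − 5)/11 = -1/2
  u_2 = -1/2;  a_4 = 5;  u_3 = (u_2 − 5)/11 = -1/2
Digits: (0, 0, 7, 5, 5).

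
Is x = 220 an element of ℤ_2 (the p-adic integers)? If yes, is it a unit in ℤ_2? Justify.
x ∈ ℤ_2 but not a unit; v_2(x) = 2 > 0

ℤ_2 = {x ∈ ℚ_2 : v_2(x) ≥ 0} and ℤ_2^× = {x ∈ ℤ_2 : v_2(x) = 0}. Here v_2(220) = v_2(num) − v_2(den) = 2; compare against these criteria.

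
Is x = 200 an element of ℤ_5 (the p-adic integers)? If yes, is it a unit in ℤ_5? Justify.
x ∈ ℤ_5 but not a unit; v_5(x) = 2 > 0

ℤ_5 = {x ∈ ℚ_5 : v_5(x) ≥ 0} and ℤ_5^× = {x ∈ ℤ_5 : v_5(x) = 0}. Here v_5(200) = v_5(num) − v_5(den) = 2; compare against these criteria.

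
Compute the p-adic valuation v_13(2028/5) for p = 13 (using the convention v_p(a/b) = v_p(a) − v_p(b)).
v_13(2028/5) = 2

Factor powers of 13 from the numerator and denominator of the reduced fraction: 2028 = 13^2 · 12 and 5 = 13^0 · 5. Apply v_p(a/b) = v_p(a) − v_p(b): v_13(2028/5) = 2 − 0 = 2.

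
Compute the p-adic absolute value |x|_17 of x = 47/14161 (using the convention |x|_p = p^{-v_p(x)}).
|47/14161|_17 = 289

Step 1 — compute v_17(x) by factoring powers of 17 out of the numerator and denominator: v_17(47/14161) = -2. Step 2 — apply |x|_p = p^{-v_p(x)} = 17^{2} = 289.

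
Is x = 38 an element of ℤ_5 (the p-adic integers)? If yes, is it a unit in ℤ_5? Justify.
x ∈ ℤ_5^× (unit); v_5(x) = 0

ℤ_5 = {x ∈ ℚ_5 : v_5(x) ≥ 0} and ℤ_5^× = {x ∈ ℤ_5 : v_5(x) = 0}. Here v_5(38) = v_5(num) − v_5(den) = 0; compare against these criteria.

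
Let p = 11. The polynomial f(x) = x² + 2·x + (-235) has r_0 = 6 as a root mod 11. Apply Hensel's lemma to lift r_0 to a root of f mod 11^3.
r_2 = 270 (mod 1331)

Hensel: r_{i+1} = r_i − f(r_i)·(f′(r_i))^{-1} mod 11^{i+2}, f′(x) = 2x + 2. Iterate:
  r_0 = 6 (mod 11)
  r_1 = 28 (mod 121)
  r_2 = 270 (mod 1331)
Final: r = 270 satisfies f(r) ≡ 0 mod 11^3.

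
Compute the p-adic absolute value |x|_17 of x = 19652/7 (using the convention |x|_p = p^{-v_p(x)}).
|19652/7|_17 = 1/4913

Step 1 — compute v_17(x) by factoring powers of 17 out of the numerator and denominator: v_17(19652/7) = 3. Step 2 — apply |x|_p = p^{-v_p(x)} = 17^{-3} = 1/4913.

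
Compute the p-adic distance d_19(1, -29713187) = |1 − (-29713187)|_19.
d_19(1, -29713187) = 1/2476099

Step 1 — x − y = 1 − (-29713187) = 29713188. Step 2 — v_19(29713188) = 5 (factor: 29713188 = (19^5 · 12); the sign does not affect v_p). Step 3 — |x − y|_19 = 19^{-5} = 1/2476099.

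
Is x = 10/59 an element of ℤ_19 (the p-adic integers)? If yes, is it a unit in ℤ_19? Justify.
x ∈ ℤ_19^× (unit); v_19(x) = 0

ℤ_19 = {x ∈ ℚ_19 : v_19(x) ≥ 0} and ℤ_19^× = {x ∈ ℤ_19 : v_19(x) = 0}. Here v_19(10/59) = v_19(num) − v_19(den) = 0; compare against these criteria.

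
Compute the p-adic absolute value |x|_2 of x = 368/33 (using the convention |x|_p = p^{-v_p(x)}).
|368/33|_2 = 1/16

Step 1 — compute v_2(x) by factoring powers of 2 out of the numerator and denominator: v_2(368/33) = 4. Step 2 — apply |x|_p = p^{-v_p(x)} = 2^{-4} = 1/16.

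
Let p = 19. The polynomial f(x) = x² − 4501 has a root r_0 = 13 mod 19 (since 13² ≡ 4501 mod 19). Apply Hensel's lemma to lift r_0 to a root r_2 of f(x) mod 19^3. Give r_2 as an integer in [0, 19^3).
r_2 = 6511 (mod 6859)

Hensel's recurrence: r_{i+1} = r_i − f(r_i)·(f′(r_i))^{-1} mod 19^{i+2}, with f′(x) = 2x. Iterate:
  r_0 = 13 (mod 19)
  r_1 = 13 (mod 361)
  r_2 = 6511 (mod 6859)
Final: r_2 = 6511, and one checks f(r_2) ≡ 0 mod 19^3.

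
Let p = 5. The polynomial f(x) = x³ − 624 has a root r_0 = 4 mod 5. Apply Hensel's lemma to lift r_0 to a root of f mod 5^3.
r_2 = 124 (mod 125)

Hensel: r_{i+1} = r_i − f(r_i)/f′(r_i) mod 5^{i+2}, where f′(x) = 3x². Iterate:
  r_0 = 4 (mod 5)
  r_1 = 24 (mod 25)
  r_2 = 124 (mod 125)
Final: r = 124 with f(r) ≡ 0 mod 5^3.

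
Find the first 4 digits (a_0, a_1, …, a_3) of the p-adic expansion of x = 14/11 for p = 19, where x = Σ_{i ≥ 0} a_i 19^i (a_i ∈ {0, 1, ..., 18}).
(a_0, …, a_3) = (3, 12, 8, 3)

v_19(14/11) = 0 (numerator and denominator both coprime to 19), so x ∈ ℤ_19^×. Compute digits iteratively via a_i = x_i mod 19, x_{i+1} = (x_i − a_i)/19, with x_0 = x:
  x_0 = 14/11;  a_0 = 3;  x_1 = (x_0 − 3)/19 = -1/11
  x_1 = -1/11;  a_1 = 12;  x_2 = (x_1 − 12)/19 = -7/11
  x_2 = -7/11;  a_2 = 8;  x_3 = (x_2 − 8)/19 = -5/11
  x_3 = -5/11;  a_3 = 3;  x_4 = (x_3 − 3)/19 = -2/11
Digits: (3, 12, 8, 3).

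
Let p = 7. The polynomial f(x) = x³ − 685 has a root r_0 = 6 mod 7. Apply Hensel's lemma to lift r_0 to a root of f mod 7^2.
r_1 = 48 (mod 49)

Hensel: r_{i+1} = r_i − f(r_i)/f′(r_i) mod 7^{i+2}, where f′(x) = 3x². Iterate:
  r_0 = 6 (mod 7)
  r_1 = 48 (mod 49)
Final: r = 48 with f(r) ≡ 0 mod 7^2.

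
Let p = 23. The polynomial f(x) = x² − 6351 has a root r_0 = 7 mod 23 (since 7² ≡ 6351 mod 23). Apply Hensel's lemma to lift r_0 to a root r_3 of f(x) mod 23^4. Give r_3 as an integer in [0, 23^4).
r_3 = 26227 (mod 279841)

Hensel's recurrence: r_{i+1} = r_i − f(r_i)·(f′(r_i))^{-1} mod 23^{i+2}, with f′(x) = 2x. Iterate:
  r_0 = 7 (mod 23)
  r_1 = 306 (mod 529)
  r_2 = 1893 (mod 12167)
  r_3 = 26227 (mod 279841)
Final: r_3 = 26227, and one checks f(r_3) ≡ 0 mod 23^4.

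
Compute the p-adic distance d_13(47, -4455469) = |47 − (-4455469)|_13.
d_13(47, -4455469) = 1/371293

Step 1 — x − y = 47 − (-4455469) = 4455516. Step 2 — v_13(4455516) = 5 (factor: 4455516 = (13^5 · 12); the sign does not affect v_p). Step 3 — |x − y|_13 = 13^{-5} = 1/371293.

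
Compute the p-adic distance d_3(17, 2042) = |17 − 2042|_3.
d_3(17, 2042) = 1/81

Step 1 — x − y = 17 − 2042 = -2025. Step 2 — v_3(-2025) = 4 (factor: -2025 = −(3^4 · 25); the sign does not affect v_p). Step 3 — |x − y|_3 = 3^{-4} = 1/81.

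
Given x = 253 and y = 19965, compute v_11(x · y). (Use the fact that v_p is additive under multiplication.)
v_11(5051145) = 4

v_p(x) = 1 (factor: 253 = 11^1 · 23); v_p(y) = 3 (factor: 19965 = 11^3 · 15). Additivity: v_p(xy) = v_p(x) + v_p(y) = 1 + 3 = 4. (Direct check: xy = 5051145 = 11^4 · (345).)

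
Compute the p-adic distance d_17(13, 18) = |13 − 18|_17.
d_17(13, 18) = 1

Step 1 — x − y = 13 − 18 = -5. Step 2 — v_17(-5) = 0 (factor: -5 = −(17^0 · 5); the sign does not affect v_p). Step 3 — |x − y|_17 = 17^{0} = 1.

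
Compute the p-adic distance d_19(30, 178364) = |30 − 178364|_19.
d_19(30, 178364) = 1/6859

Step 1 — x − y = 30 − 178364 = -178334. Step 2 — v_19(-178334) = 3 (factor: -178334 = −(19^3 · 26); the sign does not affect v_p). Step 3 — |x − y|_19 = 19^{-3} = 1/6859.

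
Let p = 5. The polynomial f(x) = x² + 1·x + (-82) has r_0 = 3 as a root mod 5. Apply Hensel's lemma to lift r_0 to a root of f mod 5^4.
r_3 = 588 (mod 625)

Hensel: r_{i+1} = r_i − f(r_i)·(f′(r_i))^{-1} mod 5^{i+2}, f′(x) = 2x + 1. Iterate:
  r_0 = 3 (mod 5)
  r_1 = 13 (mod 25)
  r_2 = 88 (mod 125)
  r_3 = 588 (mod 625)
Final: r = 588 satisfies f(r) ≡ 0 mod 5^4.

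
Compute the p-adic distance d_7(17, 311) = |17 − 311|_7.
d_7(17, 311) = 1/49

Step 1 — x − y = 17 − 311 = -294. Step 2 — v_7(-294) = 2 (factor: -294 = −(7^2 · 6); the sign does not affect v_p). Step 3 — |x − y|_7 = 7^{-2} = 1/49.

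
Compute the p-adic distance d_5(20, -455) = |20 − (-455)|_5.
d_5(20, -455) = 1/25

Step 1 — x − y = 20 − (-455) = 475. Step 2 — v_5(475) = 2 (factor: 475 = (5^2 · 19); the sign does not affect v_p). Step 3 — |x − y|_5 = 5^{-2} = 1/25.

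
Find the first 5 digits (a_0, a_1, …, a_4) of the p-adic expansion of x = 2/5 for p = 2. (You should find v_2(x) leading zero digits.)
(a_0, …, a_4) = (0, 1, 0, 1, 1)

v_2(2/5) = 1, so a_0 = ... = a_0 = 0. Factor out: x = 2^1 · u with u = 1/5 a unit in ℤ_2. Expand u iteratively via a_{v+i} = u_i mod 2, u_{i+1} = (u_i − a_{v+i})/2:
  u_0 = 1/5;  a_1 = 1;  u_1 = (u_0 − 1)/2 = -2/5
  u_1 = -2/5;  a_2 = 0;  u_2 = (u_1 − 0)/2 = -1/5
  u_2 = -1/5;  a_3 = 1;  u_3 = (u_2 − 1)/2 = -3/5
  u_3 = -3/5;  a_4 = 1;  u_4 = (u_3 − 1)/2 = -4/5
Digits: (0, 1, 0, 1, 1).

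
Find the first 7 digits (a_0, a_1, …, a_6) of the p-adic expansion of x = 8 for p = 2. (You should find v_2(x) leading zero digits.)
(a_0, …, a_6) = (0, 0, 0, 1, 0, 0, 0)

v_2(8) = 3, so a_0 = ... = a_2 = 0. Factor out: x = 2^3 · u with u = 1 a unit in ℤ_2. Expand u iteratively via a_{v+i} = u_i mod 2, u_{i+1} = (u_i − a_{v+i})/2:
  u_0 = 1;  a_3 = 1;  u_1 = (u_0 − 1)/2 = 0
  u_1 = 0;  a_4 = 0;  u_2 = (u_1 − 0)/2 = 0
  u_2 = 0;  a_5 = 0;  u_3 = (u_2 − 0)/2 = 0
  u_3 = 0;  a_6 = 0;  u_4 = (u_3 − 0)/2 = 0
Digits: (0, 0, 0, 1, 0, 0, 0).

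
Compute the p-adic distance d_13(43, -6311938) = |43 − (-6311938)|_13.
d_13(43, -6311938) = 1/371293

Step 1 — x − y = 43 − (-6311938) = 6311981. Step 2 — v_13(6311981) = 5 (factor: 6311981 = (13^5 · 17); the sign does not affect v_p). Step 3 — |x − y|_13 = 13^{-5} = 1/371293.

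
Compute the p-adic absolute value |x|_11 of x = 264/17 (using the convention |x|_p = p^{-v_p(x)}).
|264/17|_11 = 1/11

Step 1 — compute v_11(x) by factoring powers of 11 out of the numerator and denominator: v_11(264/17) = 1. Step 2 — apply |x|_p = p^{-v_p(x)} = 11^{-1} = 1/11.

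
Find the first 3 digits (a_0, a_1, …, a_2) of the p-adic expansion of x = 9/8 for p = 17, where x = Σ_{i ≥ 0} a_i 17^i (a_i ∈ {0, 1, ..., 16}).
(a_0, …, a_2) = (16, 14, 14)

v_17(9/8) = 0 (numerator and denominator both coprime to 17), so x ∈ ℤ_17^×. Compute digits iteratively via a_i = x_i mod 17, x_{i+1} = (x_i − a_i)/17, with x_0 = x:
  x_0 = 9/8;  a_0 = 16;  x_1 = (x_0 − 16)/17 = -7/8
  x_1 = -7/8;  a_1 = 14;  x_2 = (x_1 − 14)/17 = -7/8
  x_2 = -7/8;  a_2 = 14;  x_3 = (x_2 − 14)/17 = -7/8
Digits: (16, 14, 14).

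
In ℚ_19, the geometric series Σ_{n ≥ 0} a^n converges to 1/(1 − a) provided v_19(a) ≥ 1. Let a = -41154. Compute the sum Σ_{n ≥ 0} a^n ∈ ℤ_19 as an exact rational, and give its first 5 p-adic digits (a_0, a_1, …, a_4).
Σ a^n = 1/(1 − a) = 1/41155;  first 5 digits = (1, 0, 0, 13, 18)

v_19(a) = 3 ≥ 1, so the series converges in ℤ_19 to 1/(1 − a) = 1/(1 − (-41154)) = 1/41155. Expand this rational in ℤ_19: compute digits iteratively via d_i = x_i mod 19, x_{i+1} = (x_i − d_i)/19. The first 5 digits are (1, 0, 0, 13, 18).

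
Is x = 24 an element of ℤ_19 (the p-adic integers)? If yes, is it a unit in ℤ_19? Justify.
x ∈ ℤ_19^× (unit); v_19(x) = 0

ℤ_19 = {x ∈ ℚ_19 : v_19(x) ≥ 0} and ℤ_19^× = {x ∈ ℤ_19 : v_19(x) = 0}. Here v_19(24) = v_19(num) − v_19(den) = 0; compare against these criteria.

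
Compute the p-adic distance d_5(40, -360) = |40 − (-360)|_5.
d_5(40, -360) = 1/25

Step 1 — x − y = 40 − (-360) = 400. Step 2 — v_5(400) = 2 (factor: 400 = (5^2 · 16); the sign does not affect v_p). Step 3 — |x − y|_5 = 5^{-2} = 1/25.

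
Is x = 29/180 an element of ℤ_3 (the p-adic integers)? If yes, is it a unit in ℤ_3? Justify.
x ∉ ℤ_3 (v_3(x) = -2 < 0)

ℤ_3 = {x ∈ ℚ_3 : v_3(x) ≥ 0} and ℤ_3^× = {x ∈ ℤ_3 : v_3(x) = 0}. Here v_3(29/180) = v_3(num) − v_3(den) = -2; compare against these criteria.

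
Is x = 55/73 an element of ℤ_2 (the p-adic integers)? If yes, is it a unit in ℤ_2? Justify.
x ∈ ℤ_2^× (unit); v_2(x) = 0

ℤ_2 = {x ∈ ℚ_2 : v_2(x) ≥ 0} and ℤ_2^× = {x ∈ ℤ_2 : v_2(x) = 0}. Here v_2(55/73) = v_2(num) − v_2(den) = 0; compare against these criteria.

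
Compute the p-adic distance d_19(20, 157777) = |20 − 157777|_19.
d_19(20, 157777) = 1/6859

Step 1 — x − y = 20 − 157777 = -157757. Step 2 — v_19(-157757) = 3 (factor: -157757 = −(19^3 · 23); the sign does not affect v_p). Step 3 — |x − y|_19 = 19^{-3} = 1/6859.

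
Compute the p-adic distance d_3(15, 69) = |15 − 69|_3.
d_3(15, 69) = 1/27

Step 1 — x − y = 15 − 69 = -54. Step 2 — v_3(-54) = 3 (factor: -54 = −(3^3 · 2); the sign does not affect v_p). Step 3 — |x − y|_3 = 3^{-3} = 1/27.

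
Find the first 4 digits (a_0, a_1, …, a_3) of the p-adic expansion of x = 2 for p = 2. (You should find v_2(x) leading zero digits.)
(a_0, …, a_3) = (0, 1, 0, 0)

v_2(2) = 1, so a_0 = ... = a_0 = 0. Factor out: x = 2^1 · u with u = 1 a unit in ℤ_2. Expand u iteratively via a_{v+i} = u_i mod 2, u_{i+1} = (u_i − a_{v+i})/2:
  u_0 = 1;  a_1 = 1;  u_1 = (u_0 − 1)/2 = 0
  u_1 = 0;  a_2 = 0;  u_2 = (u_1 − 0)/2 = 0
  u_2 = 0;  a_3 = 0;  u_3 = (u_2 − 0)/2 = 0
Digits: (0, 1, 0, 0).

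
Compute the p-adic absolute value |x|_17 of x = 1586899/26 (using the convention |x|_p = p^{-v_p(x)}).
|1586899/26|_17 = 1/83521

Step 1 — compute v_17(x) by factoring powers of 17 out of the numerator and denominator: v_17(1586899/26) = 4. Step 2 — apply |x|_p = p^{-v_p(x)} = 17^{-4} = 1/83521.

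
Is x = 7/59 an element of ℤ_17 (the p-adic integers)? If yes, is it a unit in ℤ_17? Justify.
x ∈ ℤ_17^× (unit); v_17(x) = 0

ℤ_17 = {x ∈ ℚ_17 : v_17(x) ≥ 0} and ℤ_17^× = {x ∈ ℤ_17 : v_17(x) = 0}. Here v_17(7/59) = v_17(num) − v_17(den) = 0; compare against these criteria.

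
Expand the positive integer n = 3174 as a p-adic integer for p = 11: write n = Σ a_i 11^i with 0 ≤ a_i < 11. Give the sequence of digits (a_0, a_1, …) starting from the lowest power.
(a_0, a_1, …) = (6, 2, 4, 2)

Repeated division by 11 gives the digits low-to-high: 3174 = 6 + 2·11^1 + 4·11^2 + 2·11^3. Digit sequence: (6, 2, 4, 2).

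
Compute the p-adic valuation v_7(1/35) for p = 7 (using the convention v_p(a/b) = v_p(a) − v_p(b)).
v_7(1/35) = -1

Factor powers of 7 from the numerator and denominator of the reduced fraction: 1 = 7^0 · 1 and 35 = 7^1 · 5. Apply v_p(a/b) = v_p(a) − v_p(b): v_7(1/35) = 0 − 1 = -1.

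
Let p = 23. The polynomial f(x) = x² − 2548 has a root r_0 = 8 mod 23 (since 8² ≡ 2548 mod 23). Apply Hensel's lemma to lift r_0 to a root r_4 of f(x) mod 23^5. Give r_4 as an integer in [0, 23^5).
r_4 = 5799987 (mod 6436343)

Hensel's recurrence: r_{i+1} = r_i − f(r_i)·(f′(r_i))^{-1} mod 23^{i+2}, with f′(x) = 2x. Iterate:
  r_0 = 8 (mod 23)
  r_1 = 31 (mod 529)
  r_2 = 8495 (mod 12167)
  r_3 = 203167 (mod 279841)
  r_4 = 5799987 (mod 6436343)
Final: r_4 = 5799987, and one checks f(r_4) ≡ 0 mod 23^5.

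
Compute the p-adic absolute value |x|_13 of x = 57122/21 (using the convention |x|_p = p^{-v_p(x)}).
|57122/21|_13 = 1/28561

Step 1 — compute v_13(x) by factoring powers of 13 out of the numerator and denominator: v_13(57122/21) = 4. Step 2 — apply |x|_p = p^{-v_p(x)} = 13^{-4} = 1/28561.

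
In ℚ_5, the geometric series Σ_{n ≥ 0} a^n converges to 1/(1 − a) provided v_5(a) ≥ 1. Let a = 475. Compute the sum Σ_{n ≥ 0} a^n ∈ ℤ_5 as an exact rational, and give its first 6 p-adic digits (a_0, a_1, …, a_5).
Σ a^n = 1/(1 − a) = -1/474;  first 6 digits = (1, 0, 4, 3, 1, 2)

v_5(a) = 2 ≥ 1, so the series converges in ℤ_5 to 1/(1 − a) = 1/(1 − 475) = -1/474. Expand this rational in ℤ_5: compute digits iteratively via d_i = x_i mod 5, x_{i+1} = (x_i − d_i)/5. The first 6 digits are (1, 0, 4, 3, 1, 2).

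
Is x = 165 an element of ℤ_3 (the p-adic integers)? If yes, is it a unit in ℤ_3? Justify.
x ∈ ℤ_3 but not a unit; v_3(x) = 1 > 0

ℤ_3 = {x ∈ ℚ_3 : v_3(x) ≥ 0} and ℤ_3^× = {x ∈ ℤ_3 : v_3(x) = 0}. Here v_3(165) = v_3(num) − v_3(den) = 1; compare against these criteria.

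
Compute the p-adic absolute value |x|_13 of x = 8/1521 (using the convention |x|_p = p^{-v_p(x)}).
|8/1521|_13 = 169

Step 1 — compute v_13(x) by factoring powers of 13 out of the numerator and denominator: v_13(8/1521) = -2. Step 2 — apply |x|_p = p^{-v_p(x)} = 13^{2} = 169.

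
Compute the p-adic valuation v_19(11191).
v_19(11191) = 2

v_19(n) is the largest exponent k such that 19^k divides n. Factor out: 11191 = 19^2 · 31. (Sign doesn't affect v_p.) So v_19(11191) = 2.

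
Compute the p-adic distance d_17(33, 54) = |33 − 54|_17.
d_17(33, 54) = 1

Step 1 — x − y = 33 − 54 = -21. Step 2 — v_17(-21) = 0 (factor: -21 = −(17^0 · 21); the sign does not affect v_p). Step 3 — |x − y|_17 = 17^{0} = 1.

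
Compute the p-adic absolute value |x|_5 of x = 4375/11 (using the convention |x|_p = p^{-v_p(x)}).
|4375/11|_5 = 1/625

Step 1 — compute v_5(x) by factoring powers of 5 out of the numerator and denominator: v_5(4375/11) = 4. Step 2 — apply |x|_p = p^{-v_p(x)} = 5^{-4} = 1/625.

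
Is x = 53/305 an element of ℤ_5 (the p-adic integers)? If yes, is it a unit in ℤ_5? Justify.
x ∉ ℤ_5 (v_5(x) = -1 < 0)

ℤ_5 = {x ∈ ℚ_5 : v_5(x) ≥ 0} and ℤ_5^× = {x ∈ ℤ_5 : v_5(x) = 0}. Here v_5(53/305) = v_5(num) − v_5(den) = -1; compare against these criteria.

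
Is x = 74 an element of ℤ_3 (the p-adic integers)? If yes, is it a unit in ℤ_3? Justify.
x ∈ ℤ_3^× (unit); v_3(x) = 0

ℤ_3 = {x ∈ ℚ_3 : v_3(x) ≥ 0} and ℤ_3^× = {x ∈ ℤ_3 : v_3(x) = 0}. Here v_3(74) = v_3(num) − v_3(den) = 0; compare against these criteria.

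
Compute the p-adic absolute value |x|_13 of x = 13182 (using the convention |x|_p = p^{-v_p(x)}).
|13182|_13 = 1/2197

Step 1 — compute v_13(x) by factoring powers of 13 out of the numerator and denominator: v_13(13182) = 3. Step 2 — apply |x|_p = p^{-v_p(x)} = 13^{-3} = 1/2197.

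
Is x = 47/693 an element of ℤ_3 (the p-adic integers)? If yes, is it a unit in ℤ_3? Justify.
x ∉ ℤ_3 (v_3(x) = -2 < 0)

ℤ_3 = {x ∈ ℚ_3 : v_3(x) ≥ 0} and ℤ_3^× = {x ∈ ℤ_3 : v_3(x) = 0}. Here v_3(47/693) = v_3(num) − v_3(den) = -2; compare against these criteria.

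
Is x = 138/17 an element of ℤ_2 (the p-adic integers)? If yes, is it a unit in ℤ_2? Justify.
x ∈ ℤ_2 but not a unit; v_2(x) = 1 > 0

ℤ_2 = {x ∈ ℚ_2 : v_2(x) ≥ 0} and ℤ_2^× = {x ∈ ℤ_2 : v_2(x) = 0}. Here v_2(138/17) = v_2(num) − v_2(den) = 1; compare against these criteria.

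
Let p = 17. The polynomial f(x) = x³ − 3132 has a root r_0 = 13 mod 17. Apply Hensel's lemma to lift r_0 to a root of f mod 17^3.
r_2 = 3073 (mod 4913)

Hensel: r_{i+1} = r_i − f(r_i)/f′(r_i) mod 17^{i+2}, where f′(x) = 3x². Iterate:
  r_0 = 13 (mod 17)
  r_1 = 183 (mod 289)
  r_2 = 3073 (mod 4913)
Final: r = 3073 with f(r) ≡ 0 mod 17^3.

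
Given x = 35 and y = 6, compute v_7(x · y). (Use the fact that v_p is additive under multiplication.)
v_7(210) = 1

v_p(x) = 1 (factor: 35 = 7^1 · 5); v_p(y) = 0 (factor: 6 = 7^0 · 6). Additivity: v_p(xy) = v_p(x) + v_p(y) = 1 + 0 = 1. (Direct check: xy = 210 = 7^1 · (30).)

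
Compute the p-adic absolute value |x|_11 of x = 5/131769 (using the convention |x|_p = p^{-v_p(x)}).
|5/131769|_11 = 14641

Step 1 — compute v_11(x) by factoring powers of 11 out of the numerator and denominator: v_11(5/131769) = -4. Step 2 — apply |x|_p = p^{-v_p(x)} = 11^{4} = 14641.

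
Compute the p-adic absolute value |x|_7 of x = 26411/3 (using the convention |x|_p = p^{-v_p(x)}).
|26411/3|_7 = 1/2401

Step 1 — compute v_7(x) by factoring powers of 7 out of the numerator and denominator: v_7(26411/3) = 4. Step 2 — apply |x|_p = p^{-v_p(x)} = 7^{-4} = 1/2401.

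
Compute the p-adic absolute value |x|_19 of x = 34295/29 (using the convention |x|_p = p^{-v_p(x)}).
|34295/29|_19 = 1/6859

Step 1 — compute v_19(x) by factoring powers of 19 out of the numerator and denominator: v_19(34295/29) = 3. Step 2 — apply |x|_p = p^{-v_p(x)} = 19^{-3} = 1/6859.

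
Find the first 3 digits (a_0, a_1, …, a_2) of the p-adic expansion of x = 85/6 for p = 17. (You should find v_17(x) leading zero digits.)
(a_0, …, a_2) = (0, 15, 2)

v_17(85/6) = 1, so a_0 = ... = a_0 = 0. Factor out: x = 17^1 · u with u = 5/6 a unit in ℤ_17. Expand u iteratively via a_{v+i} = u_i mod 17, u_{i+1} = (u_i − a_{v+i})/17:
  u_0 = 5/6;  a_1 = 15;  u_1 = (u_0 − 15)/17 = -5/6
  u_1 = -5/6;  a_2 = 2;  u_2 = (u_1 − 2)/17 = -1/6
Digits: (0, 15, 2).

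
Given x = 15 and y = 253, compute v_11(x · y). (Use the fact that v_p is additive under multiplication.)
v_11(3795) = 1

v_p(x) = 0 (factor: 15 = 11^0 · 15); v_p(y) = 1 (factor: 253 = 11^1 · 23). Additivity: v_p(xy) = v_p(x) + v_p(y) = 0 + 1 = 1. (Direct check: xy = 3795 = 11^1 · (345).)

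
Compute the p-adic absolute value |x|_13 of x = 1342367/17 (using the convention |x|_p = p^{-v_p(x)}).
|1342367/17|_13 = 1/28561

Step 1 — compute v_13(x) by factoring powers of 13 out of the numerator and denominator: v_13(1342367/17) = 4. Step 2 — apply |x|_p = p^{-v_p(x)} = 13^{-4} = 1/28561.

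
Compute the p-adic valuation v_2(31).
v_2(31) = 0

v_2(n) is the largest exponent k such that 2^k divides n. Factor out: 31 = 2^0 · 31. (Sign doesn't affect v_p.) So v_2(31) = 0.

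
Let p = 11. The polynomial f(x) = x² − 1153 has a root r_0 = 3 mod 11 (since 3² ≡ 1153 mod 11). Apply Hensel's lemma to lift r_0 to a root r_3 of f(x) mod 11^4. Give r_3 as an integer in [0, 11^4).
r_3 = 839 (mod 14641)

Hensel's recurrence: r_{i+1} = r_i − f(r_i)·(f′(r_i))^{-1} mod 11^{i+2}, with f′(x) = 2x. Iterate:
  r_0 = 3 (mod 11)
  r_1 = 113 (mod 121)
  r_2 = 839 (mod 1331)
  r_3 = 839 (mod 14641)
Final: r_3 = 839, and one checks f(r_3) ≡ 0 mod 11^4.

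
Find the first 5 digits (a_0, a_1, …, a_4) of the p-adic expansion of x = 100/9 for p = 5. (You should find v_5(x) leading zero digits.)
(a_0, …, a_4) = (0, 0, 1, 1, 2)

v_5(100/9) = 2, so a_0 = ... = a_1 = 0. Factor out: x = 5^2 · u with u = 4/9 a unit in ℤ_5. Expand u iteratively via a_{v+i} = u_i mod 5, u_{i+1} = (u_i − a_{v+i})/5:
  u_0 = 4/9;  a_2 = 1;  u_1 = (u_0 − 1)/5 = -1/9
  u_1 = -1/9;  a_3 = 1;  u_2 = (u_1 − 1)/5 = -2/9
  u_2 = -2/9;  a_4 = 2;  u_3 = (u_2 − 2)/5 = -4/9
Digits: (0, 0, 1, 1, 2).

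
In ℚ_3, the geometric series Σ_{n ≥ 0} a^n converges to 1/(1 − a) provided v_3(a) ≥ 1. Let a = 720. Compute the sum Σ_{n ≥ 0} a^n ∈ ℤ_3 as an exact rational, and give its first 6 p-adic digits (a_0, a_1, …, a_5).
Σ a^n = 1/(1 − a) = -1/719;  first 6 digits = (1, 0, 2, 2, 0, 0)

v_3(a) = 2 ≥ 1, so the series converges in ℤ_3 to 1/(1 − a) = 1/(1 − 720) = -1/719. Expand this rational in ℤ_3: compute digits iteratively via d_i = x_i mod 3, x_{i+1} = (x_i − d_i)/3. The first 6 digits are (1, 0, 2, 2, 0, 0).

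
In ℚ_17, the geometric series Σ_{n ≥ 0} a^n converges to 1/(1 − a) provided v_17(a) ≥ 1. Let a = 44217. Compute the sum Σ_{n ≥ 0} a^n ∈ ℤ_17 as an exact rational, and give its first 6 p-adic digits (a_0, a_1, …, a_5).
Σ a^n = 1/(1 − a) = -1/44216;  first 6 digits = (1, 0, 0, 9, 0, 0)

v_17(a) = 3 ≥ 1, so the series converges in ℤ_17 to 1/(1 − a) = 1/(1 − 44217) = -1/44216. Expand this rational in ℤ_17: compute digits iteratively via d_i = x_i mod 17, x_{i+1} = (x_i − d_i)/17. The first 6 digits are (1, 0, 0, 9, 0, 0).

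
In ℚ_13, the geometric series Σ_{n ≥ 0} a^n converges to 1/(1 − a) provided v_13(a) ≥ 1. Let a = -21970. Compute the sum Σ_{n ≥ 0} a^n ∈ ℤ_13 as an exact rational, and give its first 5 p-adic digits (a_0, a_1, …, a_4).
Σ a^n = 1/(1 − a) = 1/21971;  first 5 digits = (1, 0, 0, 3, 12)

v_13(a) = 3 ≥ 1, so the series converges in ℤ_13 to 1/(1 − a) = 1/(1 − (-21970)) = 1/21971. Expand this rational in ℤ_13: compute digits iteratively via d_i = x_i mod 13, x_{i+1} = (x_i − d_i)/13. The first 5 digits are (1, 0, 0, 3, 12).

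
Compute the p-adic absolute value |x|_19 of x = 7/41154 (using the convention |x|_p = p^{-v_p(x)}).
|7/41154|_19 = 6859

Step 1 — compute v_19(x) by factoring powers of 19 out of the numerator and denominator: v_19(7/41154) = -3. Step 2 — apply |x|_p = p^{-v_p(x)} = 19^{3} = 6859.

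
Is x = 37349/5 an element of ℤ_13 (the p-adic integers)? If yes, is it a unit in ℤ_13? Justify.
x ∈ ℤ_13 but not a unit; v_13(x) = 3 > 0

ℤ_13 = {x ∈ ℚ_13 : v_13(x) ≥ 0} and ℤ_13^× = {x ∈ ℤ_13 : v_13(x) = 0}. Here v_13(37349/5) = v_13(num) − v_13(den) = 3; compare against these criteria.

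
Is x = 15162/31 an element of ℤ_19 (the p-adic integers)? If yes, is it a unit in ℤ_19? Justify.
x ∈ ℤ_19 but not a unit; v_19(x) = 2 > 0

ℤ_19 = {x ∈ ℚ_19 : v_19(x) ≥ 0} and ℤ_19^× = {x ∈ ℤ_19 : v_19(x) = 0}. Here v_19(15162/31) = v_19(num) − v_19(den) = 2; compare against these criteria.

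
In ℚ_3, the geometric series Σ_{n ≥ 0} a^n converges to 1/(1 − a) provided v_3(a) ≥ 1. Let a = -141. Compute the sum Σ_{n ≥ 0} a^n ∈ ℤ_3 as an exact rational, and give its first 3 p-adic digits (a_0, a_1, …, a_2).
Σ a^n = 1/(1 − a) = 1/142;  first 3 digits = (1, 1, 0)

v_3(a) = 1 ≥ 1, so the series converges in ℤ_3 to 1/(1 − a) = 1/(1 − (-141)) = 1/142. Expand this rational in ℤ_3: compute digits iteratively via d_i = x_i mod 3, x_{i+1} = (x_i − d_i)/3. The first 3 digits are (1, 1, 0).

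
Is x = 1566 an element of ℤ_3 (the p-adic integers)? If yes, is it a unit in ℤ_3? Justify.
x ∈ ℤ_3 but not a unit; v_3(x) = 3 > 0

ℤ_3 = {x ∈ ℚ_3 : v_3(x) ≥ 0} and ℤ_3^× = {x ∈ ℤ_3 : v_3(x) = 0}. Here v_3(1566) = v_3(num) − v_3(den) = 3; compare against these criteria.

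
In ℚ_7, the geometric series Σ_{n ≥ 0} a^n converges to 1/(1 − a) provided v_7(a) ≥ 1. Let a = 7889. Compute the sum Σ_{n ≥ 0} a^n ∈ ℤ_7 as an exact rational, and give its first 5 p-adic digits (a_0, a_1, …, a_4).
Σ a^n = 1/(1 − a) = -1/7888;  first 5 digits = (1, 0, 0, 2, 3)

v_7(a) = 3 ≥ 1, so the series converges in ℤ_7 to 1/(1 − a) = 1/(1 − 7889) = -1/7888. Expand this rational in ℤ_7: compute digits iteratively via d_i = x_i mod 7, x_{i+1} = (x_i − d_i)/7. The first 5 digits are (1, 0, 0, 2, 3).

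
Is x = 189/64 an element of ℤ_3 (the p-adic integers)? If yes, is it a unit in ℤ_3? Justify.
x ∈ ℤ_3 but not a unit; v_3(x) = 3 > 0

ℤ_3 = {x ∈ ℚ_3 : v_3(x) ≥ 0} and ℤ_3^× = {x ∈ ℤ_3 : v_3(x) = 0}. Here v_3(189/64) = v_3(num) − v_3(den) = 3; compare against these criteria.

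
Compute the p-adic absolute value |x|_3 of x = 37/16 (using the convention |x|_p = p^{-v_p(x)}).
|37/16|_3 = 1

Step 1 — compute v_3(x) by factoring powers of 3 out of the numerator and denominator: v_3(37/16) = 0. Step 2 — apply |x|_p = p^{-v_p(x)} = 3^{0} = 1.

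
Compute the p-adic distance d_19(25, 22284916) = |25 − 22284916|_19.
d_19(25, 22284916) = 1/2476099

Step 1 — x − y = 25 − 22284916 = -22284891. Step 2 — v_19(-22284891) = 5 (factor: -22284891 = −(19^5 · 9); the sign does not affect v_p). Step 3 — |x − y|_19 = 19^{-5} = 1/2476099.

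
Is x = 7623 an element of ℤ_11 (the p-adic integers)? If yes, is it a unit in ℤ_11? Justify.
x ∈ ℤ_11 but not a unit; v_11(x) = 2 > 0

ℤ_11 = {x ∈ ℚ_11 : v_11(x) ≥ 0} and ℤ_11^× = {x ∈ ℤ_11 : v_11(x) = 0}. Here v_11(7623) = v_11(num) − v_11(den) = 2; compare against these criteria.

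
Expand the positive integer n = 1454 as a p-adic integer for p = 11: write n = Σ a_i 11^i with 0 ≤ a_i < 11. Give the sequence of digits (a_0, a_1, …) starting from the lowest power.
(a_0, a_1, …) = (2, 0, 1, 1)

Repeated division by 11 gives the digits low-to-high: 1454 = 2 + 1·11^2 + 1·11^3. Digit sequence: (2, 0, 1, 1).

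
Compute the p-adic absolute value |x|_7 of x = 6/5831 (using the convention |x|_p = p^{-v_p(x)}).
|6/5831|_7 = 343

Step 1 — compute v_7(x) by factoring powers of 7 out of the numerator and denominator: v_7(6/5831) = -3. Step 2 — apply |x|_p = p^{-v_p(x)} = 7^{3} = 343.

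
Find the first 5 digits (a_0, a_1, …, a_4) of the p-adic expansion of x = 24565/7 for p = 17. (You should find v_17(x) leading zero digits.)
(a_0, …, a_4) = (0, 0, 0, 8, 2)

v_17(24565/7) = 3, so a_0 = ... = a_2 = 0. Factor out: x = 17^3 · u with u = 5/7 a unit in ℤ_17. Expand u iteratively via a_{v+i} = u_i mod 17, u_{i+1} = (u_i − a_{v+i})/17:
  u_0 = 5/7;  a_3 = 8;  u_1 = (u_0 − 8)/17 = -3/7
  u_1 = -3/7;  a_4 = 2;  u_2 = (u_1 − 2)/17 = -1/7
Digits: (0, 0, 0, 8, 2).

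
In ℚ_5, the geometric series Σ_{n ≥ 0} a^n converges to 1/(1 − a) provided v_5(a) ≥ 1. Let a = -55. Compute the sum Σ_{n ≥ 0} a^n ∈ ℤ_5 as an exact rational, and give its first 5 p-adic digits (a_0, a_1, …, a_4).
Σ a^n = 1/(1 − a) = 1/56;  first 5 digits = (1, 4, 3, 2, 4)

v_5(a) = 1 ≥ 1, so the series converges in ℤ_5 to 1/(1 − a) = 1/(1 − (-55)) = 1/56. Expand this rational in ℤ_5: compute digits iteratively via d_i = x_i mod 5, x_{i+1} = (x_i − d_i)/5. The first 5 digits are (1, 4, 3, 2, 4).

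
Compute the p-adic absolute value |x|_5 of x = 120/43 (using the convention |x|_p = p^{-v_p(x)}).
|120/43|_5 = 1/5

Step 1 — compute v_5(x) by factoring powers of 5 out of the numerator and denominator: v_5(120/43) = 1. Step 2 — apply |x|_p = p^{-v_p(x)} = 5^{-1} = 1/5.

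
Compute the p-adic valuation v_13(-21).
v_13(-21) = 0

v_13(n) is the largest exponent k such that 13^k divides n. Factor out: -21 = -13^0 · 21. (Sign doesn't affect v_p.) So v_13(-21) = 0.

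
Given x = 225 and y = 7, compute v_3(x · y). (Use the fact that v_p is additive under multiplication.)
v_3(1575) = 2

v_p(x) = 2 (factor: 225 = 3^2 · 25); v_p(y) = 0 (factor: 7 = 3^0 · 7). Additivity: v_p(xy) = v_p(x) + v_p(y) = 2 + 0 = 2. (Direct check: xy = 1575 = 3^2 · (175).)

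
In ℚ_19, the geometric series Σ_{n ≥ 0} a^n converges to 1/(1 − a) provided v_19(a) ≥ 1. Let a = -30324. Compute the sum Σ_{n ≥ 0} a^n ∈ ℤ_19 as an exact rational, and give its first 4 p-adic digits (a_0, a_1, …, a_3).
Σ a^n = 1/(1 − a) = 1/30325;  first 4 digits = (1, 0, 11, 14)

v_19(a) = 2 ≥ 1, so the series converges in ℤ_19 to 1/(1 − a) = 1/(1 − (-30324)) = 1/30325. Expand this rational in ℤ_19: compute digits iteratively via d_i = x_i mod 19, x_{i+1} = (x_i − d_i)/19. The first 4 digits are (1, 0, 11, 14).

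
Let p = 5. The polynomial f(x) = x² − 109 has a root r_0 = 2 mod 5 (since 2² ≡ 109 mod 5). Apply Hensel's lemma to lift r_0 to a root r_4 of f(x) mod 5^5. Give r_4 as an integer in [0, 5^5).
r_4 = 1647 (mod 3125)

Hensel's recurrence: r_{i+1} = r_i − f(r_i)·(f′(r_i))^{-1} mod 5^{i+2}, with f′(x) = 2x. Iterate:
  r_0 = 2 (mod 5)
  r_1 = 22 (mod 25)
  r_2 = 22 (mod 125)
  r_3 = 397 (mod 625)
  r_4 = 1647 (mod 3125)
Final: r_4 = 1647, and one checks f(r_4) ≡ 0 mod 5^5.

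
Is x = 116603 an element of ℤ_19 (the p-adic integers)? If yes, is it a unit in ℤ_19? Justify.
x ∈ ℤ_19 but not a unit; v_19(x) = 3 > 0

ℤ_19 = {x ∈ ℚ_19 : v_19(x) ≥ 0} and ℤ_19^× = {x ∈ ℤ_19 : v_19(x) = 0}. Here v_19(116603) = v_19(num) − v_19(den) = 3; compare against these criteria.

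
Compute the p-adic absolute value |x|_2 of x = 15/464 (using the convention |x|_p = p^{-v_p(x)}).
|15/464|_2 = 16

Step 1 — compute v_2(x) by factoring powers of 2 out of the numerator and denominator: v_2(15/464) = -4. Step 2 — apply |x|_p = p^{-v_p(x)} = 2^{4} = 16.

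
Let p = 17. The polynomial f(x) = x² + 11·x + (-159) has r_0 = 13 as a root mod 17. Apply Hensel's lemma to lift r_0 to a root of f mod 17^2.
r_1 = 251 (mod 289)

Hensel: r_{i+1} = r_i − f(r_i)·(f′(r_i))^{-1} mod 17^{i+2}, f′(x) = 2x + 11. Iterate:
  r_0 = 13 (mod 17)
  r_1 = 251 (mod 289)
Final: r = 251 satisfies f(r) ≡ 0 mod 17^2.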